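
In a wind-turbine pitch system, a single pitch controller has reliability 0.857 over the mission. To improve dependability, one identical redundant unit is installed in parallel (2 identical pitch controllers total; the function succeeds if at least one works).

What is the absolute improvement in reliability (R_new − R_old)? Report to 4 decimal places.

0.1226

R_before = 0.857
R_after = 1 − (1 − 0.857)^2 = 0.9796
ΔR = 0.9796 − 0.857 = 0.1226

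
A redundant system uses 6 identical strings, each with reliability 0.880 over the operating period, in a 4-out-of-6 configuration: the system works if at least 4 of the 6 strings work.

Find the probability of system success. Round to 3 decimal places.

0.974

R = Σ_{i=4}^{6} C(6,i) p^i (1−p)^{6−i} with p = 0.880
C(6,4)·0.880^4·0.120^2 = 0.12953
C(6,5)·0.880^5·0.120^1 = 0.37997
C(6,6)·0.880^6·0.120^0 = 0.46440
Sum = 0.974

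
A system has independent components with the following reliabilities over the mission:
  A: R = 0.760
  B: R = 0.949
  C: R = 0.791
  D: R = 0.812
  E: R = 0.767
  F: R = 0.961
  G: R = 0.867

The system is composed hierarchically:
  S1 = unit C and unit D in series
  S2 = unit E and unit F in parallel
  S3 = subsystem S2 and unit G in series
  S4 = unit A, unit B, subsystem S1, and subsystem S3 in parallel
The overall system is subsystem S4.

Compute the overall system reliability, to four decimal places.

Series (C and D): 0.791000 × 0.812000 = 0.642292
Parallel (E and F): 1 − (1 − 0.767000)(1 − 0.961000) = 0.990913
Series ([0.990913] and G): 0.990913 × 0.867000 = 0.859122
Parallel (A, B, [0.642292], and [0.859122]): 1 − (1 − 0.760000)(1 − 0.949000)(1 − 0.642292)(1 − 0.859122) = 0.9994

0.9994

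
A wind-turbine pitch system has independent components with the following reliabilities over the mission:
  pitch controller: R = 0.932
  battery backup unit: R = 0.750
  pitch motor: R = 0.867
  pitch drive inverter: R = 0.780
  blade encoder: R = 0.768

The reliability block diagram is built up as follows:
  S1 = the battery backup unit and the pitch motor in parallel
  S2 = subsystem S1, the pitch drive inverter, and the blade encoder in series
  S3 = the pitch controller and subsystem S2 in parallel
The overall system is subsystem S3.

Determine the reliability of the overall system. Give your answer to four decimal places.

0.9714

Parallel (battery backup unit and pitch motor): 1 − (1 − 0.750000)(1 − 0.867000) = 0.966750
Series ([0.966750], pitch drive inverter, and blade encoder): 0.966750 × 0.780000 × 0.768000 = 0.579122
Parallel (pitch controller and [0.579122]): 1 − (1 − 0.932000)(1 − 0.579122) = 0.9714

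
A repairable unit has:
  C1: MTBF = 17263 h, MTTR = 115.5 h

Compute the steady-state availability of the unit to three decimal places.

0.993

A(C1) = MTBF/(MTBF+MTTR) = 17263/(17263+115.5) = 0.993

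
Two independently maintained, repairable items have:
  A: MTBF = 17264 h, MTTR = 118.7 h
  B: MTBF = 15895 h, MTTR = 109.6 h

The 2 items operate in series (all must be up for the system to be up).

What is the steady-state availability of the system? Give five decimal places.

0.98637

A(A) = MTBF/(MTBF+MTTR) = 17264/(17264+118.7) = 0.993171
A(B) = MTBF/(MTBF+MTTR) = 15895/(15895+109.6) = 0.993152
Series availability: 0.993171 × 0.993152 = 0.98637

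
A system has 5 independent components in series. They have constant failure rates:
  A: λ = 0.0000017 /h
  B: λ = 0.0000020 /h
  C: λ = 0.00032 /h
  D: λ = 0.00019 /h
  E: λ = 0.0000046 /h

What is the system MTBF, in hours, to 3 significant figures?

Series of exponential components: λ_sys = Σ λ_i
λ_sys = 0.0000017 + 0.0000020 + 0.00032 + 0.00019 + 0.0000046 = 5.1830e-04 /h
MTBF = 1 / λ_sys = 1930 h

1930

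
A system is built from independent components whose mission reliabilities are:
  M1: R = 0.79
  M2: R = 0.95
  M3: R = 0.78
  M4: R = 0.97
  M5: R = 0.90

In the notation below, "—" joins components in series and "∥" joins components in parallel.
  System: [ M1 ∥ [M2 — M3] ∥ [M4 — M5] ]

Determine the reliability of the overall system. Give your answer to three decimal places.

0.993

Series (M2 and M3): 0.95000 × 0.78000 = 0.74100
Series (M4 and M5): 0.97000 × 0.90000 = 0.87300
Parallel (M1, [0.74100], and [0.87300]): 1 − (1 − 0.79000)(1 − 0.74100)(1 − 0.87300) = 0.993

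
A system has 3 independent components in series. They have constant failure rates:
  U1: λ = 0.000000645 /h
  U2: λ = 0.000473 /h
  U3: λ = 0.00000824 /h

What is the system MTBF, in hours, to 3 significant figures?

Series of exponential components: λ_sys = Σ λ_i
λ_sys = 0.000000645 + 0.000473 + 0.00000824 = 4.8188e-04 /h
MTBF = 1 / λ_sys = 2080 h

2080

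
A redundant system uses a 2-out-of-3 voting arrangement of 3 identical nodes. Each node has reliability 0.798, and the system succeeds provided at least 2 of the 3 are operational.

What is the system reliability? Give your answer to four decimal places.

R = Σ_{i=2}^{3} C(3,i) p^i (1−p)^{3−i} with p = 0.798
C(3,2)·0.798^2·0.202^1 = 0.385903
C(3,3)·0.798^3·0.202^0 = 0.508170
Sum = 0.8941

0.8941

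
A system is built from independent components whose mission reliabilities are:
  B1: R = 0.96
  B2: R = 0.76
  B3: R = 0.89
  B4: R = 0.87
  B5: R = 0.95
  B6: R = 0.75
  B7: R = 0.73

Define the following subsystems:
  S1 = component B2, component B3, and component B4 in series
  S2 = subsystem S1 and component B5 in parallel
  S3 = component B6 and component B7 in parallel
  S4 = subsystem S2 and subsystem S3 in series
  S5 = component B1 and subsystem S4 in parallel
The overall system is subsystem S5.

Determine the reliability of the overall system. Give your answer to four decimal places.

0.9965

Series (B2, B3, and B4): 0.760000 × 0.890000 × 0.870000 = 0.588468
Parallel ([0.588468] and B5): 1 − (1 − 0.588468)(1 − 0.950000) = 0.979423
Parallel (B6 and B7): 1 − (1 − 0.750000)(1 − 0.730000) = 0.932500
Series ([0.979423] and [0.932500]): 0.979423 × 0.932500 = 0.913312
Parallel (B1 and [0.913312]): 1 − (1 − 0.960000)(1 − 0.913312) = 0.9965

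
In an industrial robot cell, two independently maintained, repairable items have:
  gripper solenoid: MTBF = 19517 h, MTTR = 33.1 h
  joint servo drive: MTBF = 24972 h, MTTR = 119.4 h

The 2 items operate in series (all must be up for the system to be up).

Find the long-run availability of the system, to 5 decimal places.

0.99356

A(gripper solenoid) = MTBF/(MTBF+MTTR) = 19517/(19517+33.1) = 0.998307
A(joint servo drive) = MTBF/(MTBF+MTTR) = 24972/(24972+119.4) = 0.995241
Series availability: 0.998307 × 0.995241 = 0.99356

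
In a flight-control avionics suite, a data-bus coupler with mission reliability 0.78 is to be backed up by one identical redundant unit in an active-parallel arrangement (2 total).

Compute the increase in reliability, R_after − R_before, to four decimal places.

R_before = 0.78
R_after = 1 − (1 − 0.78)^2 = 0.9516
ΔR = 0.9516 − 0.78 = 0.1716

0.1716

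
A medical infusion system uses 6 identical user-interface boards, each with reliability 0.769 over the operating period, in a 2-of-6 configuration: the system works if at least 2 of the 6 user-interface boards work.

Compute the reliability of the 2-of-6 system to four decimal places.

R = Σ_{i=2}^{6} C(6,i) p^i (1−p)^{6−i} with p = 0.769
C(6,2)·0.769^2·0.231^4 = 0.025258
C(6,3)·0.769^3·0.231^3 = 0.112110
C(6,4)·0.769^4·0.231^2 = 0.279911
C(6,5)·0.769^5·0.231^1 = 0.372730
C(6,6)·0.769^6·0.231^0 = 0.206804
Sum = 0.9968

0.9968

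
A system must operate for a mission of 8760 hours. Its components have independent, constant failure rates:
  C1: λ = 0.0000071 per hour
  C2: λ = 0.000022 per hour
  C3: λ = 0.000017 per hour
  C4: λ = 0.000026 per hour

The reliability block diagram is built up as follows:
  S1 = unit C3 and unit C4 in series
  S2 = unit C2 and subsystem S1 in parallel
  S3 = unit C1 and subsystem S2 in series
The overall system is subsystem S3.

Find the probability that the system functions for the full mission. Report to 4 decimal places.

R(C1) = exp(−0.0000071 × 8760) = 0.939699
R(C2) = exp(−0.000022 × 8760) = 0.824713
R(C3) = exp(−0.000017 × 8760) = 0.861638
R(C4) = exp(−0.000026 × 8760) = 0.796315
Series (C3 and C4): 0.861638 × 0.796315 = 0.686135
Parallel (C2 and [0.686135]): 1 − (1 − 0.824713)(1 − 0.686135) = 0.944984
Series (C1 and [0.944984]): 0.939699 × 0.944984 = 0.8880

0.8880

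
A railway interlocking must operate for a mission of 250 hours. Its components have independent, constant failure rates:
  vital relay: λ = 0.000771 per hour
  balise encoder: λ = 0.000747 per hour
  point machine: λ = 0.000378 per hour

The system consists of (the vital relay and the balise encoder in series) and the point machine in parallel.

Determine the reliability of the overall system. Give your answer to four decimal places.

0.9715

R(vital relay) = exp(−0.000771 × 250) = 0.824688
R(balise encoder) = exp(−0.000747 × 250) = 0.829651
R(point machine) = exp(−0.000378 × 250) = 0.909828
Series (vital relay and balise encoder): 0.824688 × 0.829651 = 0.684203
Parallel ([0.684203] and point machine): 1 − (1 − 0.684203)(1 − 0.909828) = 0.9715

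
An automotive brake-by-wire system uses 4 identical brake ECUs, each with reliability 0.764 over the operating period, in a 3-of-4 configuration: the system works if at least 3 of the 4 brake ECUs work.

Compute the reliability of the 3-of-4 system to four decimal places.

R = Σ_{i=3}^{4} C(4,i) p^i (1−p)^{4−i} with p = 0.764
C(4,3)·0.764^3·0.236^1 = 0.420971
C(4,4)·0.764^4·0.236^0 = 0.340701
Sum = 0.7617

0.7617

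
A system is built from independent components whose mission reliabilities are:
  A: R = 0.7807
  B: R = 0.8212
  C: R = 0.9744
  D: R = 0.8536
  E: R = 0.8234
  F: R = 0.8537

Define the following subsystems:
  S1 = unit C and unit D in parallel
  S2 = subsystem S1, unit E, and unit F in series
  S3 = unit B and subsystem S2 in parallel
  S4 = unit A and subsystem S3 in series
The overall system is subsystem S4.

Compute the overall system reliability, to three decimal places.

0.739

Parallel (C and D): 1 − (1 − 0.97440)(1 − 0.85360) = 0.99625
Series ([0.99625], E, and F): 0.99625 × 0.82340 × 0.85370 = 0.70030
Parallel (B and [0.70030]): 1 − (1 − 0.82120)(1 − 0.70030) = 0.94641
Series (A and [0.94641]): 0.78070 × 0.94641 = 0.739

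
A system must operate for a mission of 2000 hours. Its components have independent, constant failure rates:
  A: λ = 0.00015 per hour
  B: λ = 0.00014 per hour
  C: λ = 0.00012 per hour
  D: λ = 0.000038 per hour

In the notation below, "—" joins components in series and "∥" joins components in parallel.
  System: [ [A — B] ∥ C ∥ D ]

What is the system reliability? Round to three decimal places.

R(A) = exp(−0.00015 × 2000) = 0.74082
R(B) = exp(−0.00014 × 2000) = 0.75578
R(C) = exp(−0.00012 × 2000) = 0.78663
R(D) = exp(−0.000038 × 2000) = 0.92682
Series (A and B): 0.74082 × 0.75578 = 0.55990
Parallel ([0.55990], C, and D): 1 − (1 − 0.55990)(1 − 0.78663)(1 − 0.92682) = 0.993

0.993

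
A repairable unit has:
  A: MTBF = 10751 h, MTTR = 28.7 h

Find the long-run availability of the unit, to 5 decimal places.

A(A) = MTBF/(MTBF+MTTR) = 10751/(10751+28.7) = 0.99734

0.99734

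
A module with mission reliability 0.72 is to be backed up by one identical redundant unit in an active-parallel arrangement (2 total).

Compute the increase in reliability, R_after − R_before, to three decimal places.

R_before = 0.72
R_after = 1 − (1 − 0.72)^2 = 0.922
ΔR = 0.922 − 0.72 = 0.202

0.202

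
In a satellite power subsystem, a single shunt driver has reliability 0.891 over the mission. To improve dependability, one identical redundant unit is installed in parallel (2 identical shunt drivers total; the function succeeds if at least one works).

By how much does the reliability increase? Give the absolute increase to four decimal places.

R_before = 0.891
R_after = 1 − (1 − 0.891)^2 = 0.9881
ΔR = 0.9881 − 0.891 = 0.0971

0.0971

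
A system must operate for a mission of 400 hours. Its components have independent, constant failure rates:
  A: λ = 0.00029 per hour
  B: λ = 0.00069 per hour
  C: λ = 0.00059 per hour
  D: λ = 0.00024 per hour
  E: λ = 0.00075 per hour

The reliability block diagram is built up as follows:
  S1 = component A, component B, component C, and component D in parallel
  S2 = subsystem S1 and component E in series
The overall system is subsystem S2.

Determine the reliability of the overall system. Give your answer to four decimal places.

0.7404

R(A) = exp(−0.00029 × 400) = 0.890475
R(B) = exp(−0.00069 × 400) = 0.758813
R(C) = exp(−0.00059 × 400) = 0.789781
R(D) = exp(−0.00024 × 400) = 0.908464
R(E) = exp(−0.00075 × 400) = 0.740818
Parallel (A, B, C, and D): 1 − (1 − 0.890475)(1 − 0.758813)(1 − 0.789781)(1 − 0.908464) = 0.999492
Series ([0.999492] and E): 0.999492 × 0.740818 = 0.7404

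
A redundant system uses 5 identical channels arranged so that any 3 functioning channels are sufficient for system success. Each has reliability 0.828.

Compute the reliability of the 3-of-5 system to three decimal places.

R = Σ_{i=3}^{5} C(5,i) p^i (1−p)^{5−i} with p = 0.828
C(5,3)·0.828^3·0.172^2 = 0.16794
C(5,4)·0.828^4·0.172^1 = 0.40422
C(5,5)·0.828^5·0.172^0 = 0.38918
Sum = 0.961

0.961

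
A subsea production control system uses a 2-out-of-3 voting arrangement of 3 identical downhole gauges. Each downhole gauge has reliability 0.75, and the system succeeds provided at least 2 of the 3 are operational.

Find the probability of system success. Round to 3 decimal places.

R = Σ_{i=2}^{3} C(3,i) p^i (1−p)^{3−i} with p = 0.75
C(3,2)·0.75^2·0.25^1 = 0.42188
C(3,3)·0.75^3·0.25^0 = 0.42188
Sum = 0.844

0.844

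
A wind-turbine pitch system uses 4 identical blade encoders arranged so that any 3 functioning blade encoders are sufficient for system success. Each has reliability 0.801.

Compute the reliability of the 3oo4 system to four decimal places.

0.8207

R = Σ_{i=3}^{4} C(4,i) p^i (1−p)^{4−i} with p = 0.801
C(4,3)·0.801^3·0.199^1 = 0.409082
C(4,4)·0.801^4·0.199^0 = 0.411652
Sum = 0.8207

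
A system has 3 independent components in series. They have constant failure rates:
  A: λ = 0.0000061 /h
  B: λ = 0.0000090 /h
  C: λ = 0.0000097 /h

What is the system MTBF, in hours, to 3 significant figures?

40300

Series of exponential components: λ_sys = Σ λ_i
λ_sys = 0.0000061 + 0.0000090 + 0.0000097 = 2.4800e-05 /h
MTBF = 1 / λ_sys = 40300 h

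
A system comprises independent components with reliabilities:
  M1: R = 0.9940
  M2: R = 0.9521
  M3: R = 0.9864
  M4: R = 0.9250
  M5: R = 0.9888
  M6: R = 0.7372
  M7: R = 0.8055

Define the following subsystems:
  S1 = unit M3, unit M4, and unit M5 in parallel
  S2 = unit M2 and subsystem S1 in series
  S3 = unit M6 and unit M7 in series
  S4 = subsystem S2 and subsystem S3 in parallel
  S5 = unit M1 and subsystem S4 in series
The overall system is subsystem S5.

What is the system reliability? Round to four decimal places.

0.9747

Parallel (M3, M4, and M5): 1 − (1 − 0.986400)(1 − 0.925000)(1 − 0.988800) = 0.999989
Series (M2 and [0.999989]): 0.952100 × 0.999989 = 0.952090
Series (M6 and M7): 0.737200 × 0.805500 = 0.593815
Parallel ([0.952090] and [0.593815]): 1 − (1 − 0.952090)(1 − 0.593815) = 0.980540
Series (M1 and [0.980540]): 0.994000 × 0.980540 = 0.9747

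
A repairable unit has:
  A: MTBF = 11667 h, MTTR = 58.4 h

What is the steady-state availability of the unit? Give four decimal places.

0.9950

A(A) = MTBF/(MTBF+MTTR) = 11667/(11667+58.4) = 0.9950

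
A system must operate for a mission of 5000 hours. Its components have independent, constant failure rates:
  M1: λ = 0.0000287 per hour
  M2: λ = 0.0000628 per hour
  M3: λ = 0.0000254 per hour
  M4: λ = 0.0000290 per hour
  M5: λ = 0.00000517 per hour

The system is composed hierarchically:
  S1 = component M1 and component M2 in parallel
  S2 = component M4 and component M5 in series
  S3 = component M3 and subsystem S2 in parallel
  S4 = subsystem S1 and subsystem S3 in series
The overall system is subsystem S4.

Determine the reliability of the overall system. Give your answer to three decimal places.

0.946

R(M1) = exp(−0.0000287 × 5000) = 0.86632
R(M2) = exp(−0.0000628 × 5000) = 0.73052
R(M3) = exp(−0.0000254 × 5000) = 0.88073
R(M4) = exp(−0.0000290 × 5000) = 0.86502
R(M5) = exp(−0.00000517 × 5000) = 0.97448
Parallel (M1 and M2): 1 − (1 − 0.86632)(1 − 0.73052) = 0.96398
Series (M4 and M5): 0.86502 × 0.97448 = 0.84294
Parallel (M3 and [0.84294]): 1 − (1 − 0.88073)(1 − 0.84294) = 0.98127
Series ([0.96398] and [0.98127]): 0.96398 × 0.98127 = 0.946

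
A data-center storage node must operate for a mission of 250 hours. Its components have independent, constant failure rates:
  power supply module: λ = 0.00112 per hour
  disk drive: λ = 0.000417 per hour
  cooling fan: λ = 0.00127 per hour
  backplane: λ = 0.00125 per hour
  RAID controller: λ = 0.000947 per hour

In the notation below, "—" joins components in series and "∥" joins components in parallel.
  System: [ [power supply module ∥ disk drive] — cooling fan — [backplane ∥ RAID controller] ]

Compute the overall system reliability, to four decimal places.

0.6702

R(power supply module) = exp(−0.00112 × 250) = 0.755784
R(disk drive) = exp(−0.000417 × 250) = 0.901000
R(cooling fan) = exp(−0.00127 × 250) = 0.727967
R(backplane) = exp(−0.00125 × 250) = 0.731616
R(RAID controller) = exp(−0.000947 × 250) = 0.789189
Parallel (power supply module and disk drive): 1 − (1 − 0.755784)(1 − 0.901000) = 0.975823
Parallel (backplane and RAID controller): 1 − (1 − 0.731616)(1 − 0.789189) = 0.943422
Series ([0.975823], cooling fan, and [0.943422]): 0.975823 × 0.727967 × 0.943422 = 0.6702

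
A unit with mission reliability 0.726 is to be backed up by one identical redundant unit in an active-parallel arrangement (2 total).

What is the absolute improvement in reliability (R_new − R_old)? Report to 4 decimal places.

0.1989

R_before = 0.726
R_after = 1 − (1 − 0.726)^2 = 0.9249
ΔR = 0.9249 − 0.726 = 0.1989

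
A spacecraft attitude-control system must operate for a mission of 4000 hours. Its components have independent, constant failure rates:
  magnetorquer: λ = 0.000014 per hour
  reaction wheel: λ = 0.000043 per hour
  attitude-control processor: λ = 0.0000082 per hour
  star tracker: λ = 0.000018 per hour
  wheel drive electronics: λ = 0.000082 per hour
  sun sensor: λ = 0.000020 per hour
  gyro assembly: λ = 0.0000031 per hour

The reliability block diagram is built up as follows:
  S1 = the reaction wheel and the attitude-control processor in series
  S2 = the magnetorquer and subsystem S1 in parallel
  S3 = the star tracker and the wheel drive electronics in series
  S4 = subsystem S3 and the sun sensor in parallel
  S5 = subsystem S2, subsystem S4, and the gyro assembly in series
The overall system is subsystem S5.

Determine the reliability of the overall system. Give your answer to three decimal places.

R(magnetorquer) = exp(−0.000014 × 4000) = 0.94554
R(reaction wheel) = exp(−0.000043 × 4000) = 0.84198
R(attitude-control processor) = exp(−0.0000082 × 4000) = 0.96773
R(star tracker) = exp(−0.000018 × 4000) = 0.93053
R(wheel drive electronics) = exp(−0.000082 × 4000) = 0.72036
R(sun sensor) = exp(−0.000020 × 4000) = 0.92312
R(gyro assembly) = exp(−0.0000031 × 4000) = 0.98768
Series (reaction wheel and attitude-control processor): 0.84198 × 0.96773 = 0.81481
Parallel (magnetorquer and [0.81481]): 1 − (1 − 0.94554)(1 − 0.81481) = 0.98991
Series (star tracker and wheel drive electronics): 0.93053 × 0.72036 = 0.67032
Parallel ([0.67032] and sun sensor): 1 − (1 − 0.67032)(1 − 0.92312) = 0.97465
Series ([0.98991], [0.97465], and gyro assembly): 0.98991 × 0.97465 × 0.98768 = 0.953

0.953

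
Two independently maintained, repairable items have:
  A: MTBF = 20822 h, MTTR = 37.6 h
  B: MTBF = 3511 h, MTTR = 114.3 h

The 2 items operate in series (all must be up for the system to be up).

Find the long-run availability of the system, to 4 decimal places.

A(A) = MTBF/(MTBF+MTTR) = 20822/(20822+37.6) = 0.998197
A(B) = MTBF/(MTBF+MTTR) = 3511/(3511+114.3) = 0.968472
Series availability: 0.998197 × 0.968472 = 0.9667

0.9667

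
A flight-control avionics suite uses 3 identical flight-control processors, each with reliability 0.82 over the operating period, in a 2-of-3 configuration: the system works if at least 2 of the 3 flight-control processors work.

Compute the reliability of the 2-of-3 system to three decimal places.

0.914

R = Σ_{i=2}^{3} C(3,i) p^i (1−p)^{3−i} with p = 0.82
C(3,2)·0.82^2·0.18^1 = 0.36310
C(3,3)·0.82^3·0.18^0 = 0.55137
Sum = 0.914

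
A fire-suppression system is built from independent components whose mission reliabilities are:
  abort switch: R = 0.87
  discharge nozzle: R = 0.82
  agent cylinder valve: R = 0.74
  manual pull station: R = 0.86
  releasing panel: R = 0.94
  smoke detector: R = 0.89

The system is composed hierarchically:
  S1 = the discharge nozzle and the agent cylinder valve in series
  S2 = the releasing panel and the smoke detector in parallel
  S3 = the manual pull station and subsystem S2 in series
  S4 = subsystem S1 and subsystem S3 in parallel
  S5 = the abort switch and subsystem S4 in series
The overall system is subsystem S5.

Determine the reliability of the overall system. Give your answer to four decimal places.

Series (discharge nozzle and agent cylinder valve): 0.820000 × 0.740000 = 0.606800
Parallel (releasing panel and smoke detector): 1 − (1 − 0.940000)(1 − 0.890000) = 0.993400
Series (manual pull station and [0.993400]): 0.860000 × 0.993400 = 0.854324
Parallel ([0.606800] and [0.854324]): 1 − (1 − 0.606800)(1 − 0.854324) = 0.942720
Series (abort switch and [0.942720]): 0.870000 × 0.942720 = 0.8202

0.8202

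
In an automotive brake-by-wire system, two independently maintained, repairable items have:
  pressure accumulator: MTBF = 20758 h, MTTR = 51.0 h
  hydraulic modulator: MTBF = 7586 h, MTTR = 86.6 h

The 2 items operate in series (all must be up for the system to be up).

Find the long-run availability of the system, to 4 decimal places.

0.9863

A(pressure accumulator) = MTBF/(MTBF+MTTR) = 20758/(20758+51.0) = 0.997549
A(hydraulic modulator) = MTBF/(MTBF+MTTR) = 7586/(7586+86.6) = 0.988713
Series availability: 0.997549 × 0.988713 = 0.9863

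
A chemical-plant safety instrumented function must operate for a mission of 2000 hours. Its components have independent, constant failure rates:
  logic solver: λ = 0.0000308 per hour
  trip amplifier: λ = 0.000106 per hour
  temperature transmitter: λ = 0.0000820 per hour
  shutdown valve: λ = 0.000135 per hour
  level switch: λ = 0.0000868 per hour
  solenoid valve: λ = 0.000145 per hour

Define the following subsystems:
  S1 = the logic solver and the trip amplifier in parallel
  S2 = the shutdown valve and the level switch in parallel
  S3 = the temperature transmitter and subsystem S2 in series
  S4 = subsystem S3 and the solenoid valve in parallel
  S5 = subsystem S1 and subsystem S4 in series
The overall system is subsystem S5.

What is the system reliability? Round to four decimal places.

0.9430

R(logic solver) = exp(−0.0000308 × 2000) = 0.940259
R(trip amplifier) = exp(−0.000106 × 2000) = 0.808965
R(temperature transmitter) = exp(−0.0000820 × 2000) = 0.848742
R(shutdown valve) = exp(−0.000135 × 2000) = 0.763379
R(level switch) = exp(−0.0000868 × 2000) = 0.840633
R(solenoid valve) = exp(−0.000145 × 2000) = 0.748264
Parallel (logic solver and trip amplifier): 1 − (1 − 0.940259)(1 − 0.808965) = 0.988587
Parallel (shutdown valve and level switch): 1 − (1 − 0.763379)(1 − 0.840633) = 0.962290
Series (temperature transmitter and [0.962290]): 0.848742 × 0.962290 = 0.816736
Parallel ([0.816736] and solenoid valve): 1 − (1 − 0.816736)(1 − 0.748264) = 0.953866
Series ([0.988587] and [0.953866]): 0.988587 × 0.953866 = 0.9430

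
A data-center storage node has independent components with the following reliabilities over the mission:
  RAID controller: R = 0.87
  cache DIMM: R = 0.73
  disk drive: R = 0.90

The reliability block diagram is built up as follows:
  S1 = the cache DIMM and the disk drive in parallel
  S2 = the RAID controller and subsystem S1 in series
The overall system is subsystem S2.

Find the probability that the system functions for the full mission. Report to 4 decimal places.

Parallel (cache DIMM and disk drive): 1 − (1 − 0.730000)(1 − 0.900000) = 0.973000
Series (RAID controller and [0.973000]): 0.870000 × 0.973000 = 0.8465

0.8465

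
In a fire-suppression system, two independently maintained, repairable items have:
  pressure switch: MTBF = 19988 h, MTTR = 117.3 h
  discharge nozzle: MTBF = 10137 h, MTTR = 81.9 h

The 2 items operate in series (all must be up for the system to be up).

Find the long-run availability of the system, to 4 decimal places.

A(pressure switch) = MTBF/(MTBF+MTTR) = 19988/(19988+117.3) = 0.994166
A(discharge nozzle) = MTBF/(MTBF+MTTR) = 10137/(10137+81.9) = 0.991985
Series availability: 0.994166 × 0.991985 = 0.9862

0.9862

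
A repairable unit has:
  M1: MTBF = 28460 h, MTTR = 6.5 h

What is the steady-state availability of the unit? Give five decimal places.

0.99977

A(M1) = MTBF/(MTBF+MTTR) = 28460/(28460+6.5) = 0.99977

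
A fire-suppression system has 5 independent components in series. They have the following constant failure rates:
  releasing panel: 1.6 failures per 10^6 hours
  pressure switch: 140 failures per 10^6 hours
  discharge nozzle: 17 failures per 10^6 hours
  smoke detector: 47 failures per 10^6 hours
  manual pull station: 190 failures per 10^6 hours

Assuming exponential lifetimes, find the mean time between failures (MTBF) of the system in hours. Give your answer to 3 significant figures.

2530

Series of exponential components: λ_sys = Σ λ_i
λ_sys = 0.0000016 + 0.00014 + 0.000017 + 0.000047 + 0.00019 = 3.9560e-04 /h
MTBF = 1 / λ_sys = 2530 h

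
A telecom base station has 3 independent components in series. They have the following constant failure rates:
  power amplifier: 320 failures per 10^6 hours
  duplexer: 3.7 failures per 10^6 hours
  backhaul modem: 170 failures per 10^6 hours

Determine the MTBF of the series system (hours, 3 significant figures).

2030

Series of exponential components: λ_sys = Σ λ_i
λ_sys = 0.00032 + 0.0000037 + 0.00017 = 4.9370e-04 /h
MTBF = 1 / λ_sys = 2030 h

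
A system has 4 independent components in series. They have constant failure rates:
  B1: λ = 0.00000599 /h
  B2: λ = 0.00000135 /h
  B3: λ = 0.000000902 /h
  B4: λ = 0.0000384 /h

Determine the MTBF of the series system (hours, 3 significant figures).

21400

Series of exponential components: λ_sys = Σ λ_i
λ_sys = 0.00000599 + 0.00000135 + 0.000000902 + 0.0000384 = 4.6642e-05 /h
MTBF = 1 / λ_sys = 21400 h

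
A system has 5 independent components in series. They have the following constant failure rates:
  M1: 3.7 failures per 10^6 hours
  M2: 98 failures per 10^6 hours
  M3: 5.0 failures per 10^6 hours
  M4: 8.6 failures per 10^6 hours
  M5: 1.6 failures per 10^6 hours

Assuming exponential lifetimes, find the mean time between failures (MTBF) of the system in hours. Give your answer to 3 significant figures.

8550

Series of exponential components: λ_sys = Σ λ_i
λ_sys = 0.0000037 + 0.000098 + 0.0000050 + 0.0000086 + 0.0000016 = 1.1690e-04 /h
MTBF = 1 / λ_sys = 8550 h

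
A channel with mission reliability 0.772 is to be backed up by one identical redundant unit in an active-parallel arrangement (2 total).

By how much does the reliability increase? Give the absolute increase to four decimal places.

0.1760

R_before = 0.772
R_after = 1 − (1 − 0.772)^2 = 0.9480
ΔR = 0.9480 − 0.772 = 0.1760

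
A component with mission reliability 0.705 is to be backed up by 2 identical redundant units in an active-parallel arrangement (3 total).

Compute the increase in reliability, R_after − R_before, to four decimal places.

R_before = 0.705
R_after = 1 − (1 − 0.705)^3 = 0.9743
ΔR = 0.9743 − 0.705 = 0.2693

0.2693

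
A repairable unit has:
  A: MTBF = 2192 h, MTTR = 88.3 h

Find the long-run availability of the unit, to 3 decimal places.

A(A) = MTBF/(MTBF+MTTR) = 2192/(2192+88.3) = 0.961

0.961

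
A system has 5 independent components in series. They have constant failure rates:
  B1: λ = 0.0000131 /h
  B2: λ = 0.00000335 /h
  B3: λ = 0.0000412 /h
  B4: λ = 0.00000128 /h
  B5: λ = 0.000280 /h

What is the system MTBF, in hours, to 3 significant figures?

Series of exponential components: λ_sys = Σ λ_i
λ_sys = 0.0000131 + 0.00000335 + 0.0000412 + 0.00000128 + 0.000280 = 3.3893e-04 /h
MTBF = 1 / λ_sys = 2950 h

2950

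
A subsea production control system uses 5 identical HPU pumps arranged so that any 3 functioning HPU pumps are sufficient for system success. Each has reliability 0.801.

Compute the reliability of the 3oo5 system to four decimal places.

0.9428

R = Σ_{i=3}^{5} C(5,i) p^i (1−p)^{5−i} with p = 0.801
C(5,3)·0.801^3·0.199^2 = 0.203518
C(5,4)·0.801^4·0.199^1 = 0.409594
C(5,5)·0.801^5·0.199^0 = 0.329733
Sum = 0.9428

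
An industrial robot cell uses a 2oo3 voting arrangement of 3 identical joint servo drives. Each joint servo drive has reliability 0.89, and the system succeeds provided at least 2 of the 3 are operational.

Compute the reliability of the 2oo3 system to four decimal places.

0.9664

R = Σ_{i=2}^{3} C(3,i) p^i (1−p)^{3−i} with p = 0.89
C(3,2)·0.89^2·0.11^1 = 0.261393
C(3,3)·0.89^3·0.11^0 = 0.704969
Sum = 0.9664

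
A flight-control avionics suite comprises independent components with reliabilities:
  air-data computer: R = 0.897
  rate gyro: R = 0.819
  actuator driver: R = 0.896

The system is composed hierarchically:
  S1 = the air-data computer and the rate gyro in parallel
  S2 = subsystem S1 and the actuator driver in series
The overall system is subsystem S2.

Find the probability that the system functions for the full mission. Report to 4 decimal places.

0.8793

Parallel (air-data computer and rate gyro): 1 − (1 − 0.897000)(1 − 0.819000) = 0.981357
Series ([0.981357] and actuator driver): 0.981357 × 0.896000 = 0.8793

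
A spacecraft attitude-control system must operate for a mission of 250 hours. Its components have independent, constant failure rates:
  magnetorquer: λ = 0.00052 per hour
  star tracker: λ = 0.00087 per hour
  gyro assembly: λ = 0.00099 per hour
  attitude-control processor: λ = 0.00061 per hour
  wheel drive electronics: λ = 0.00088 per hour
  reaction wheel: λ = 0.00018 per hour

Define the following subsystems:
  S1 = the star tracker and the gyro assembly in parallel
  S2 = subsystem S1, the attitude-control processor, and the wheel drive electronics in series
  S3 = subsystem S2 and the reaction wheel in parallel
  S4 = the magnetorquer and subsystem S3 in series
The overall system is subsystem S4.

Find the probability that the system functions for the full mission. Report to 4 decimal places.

R(magnetorquer) = exp(−0.00052 × 250) = 0.878095
R(star tracker) = exp(−0.00087 × 250) = 0.804528
R(gyro assembly) = exp(−0.00099 × 250) = 0.780750
R(attitude-control processor) = exp(−0.00061 × 250) = 0.858559
R(wheel drive electronics) = exp(−0.00088 × 250) = 0.802519
R(reaction wheel) = exp(−0.00018 × 250) = 0.955997
Parallel (star tracker and gyro assembly): 1 − (1 − 0.804528)(1 − 0.780750) = 0.957143
Series ([0.957143], attitude-control processor, and wheel drive electronics): 0.957143 × 0.858559 × 0.802519 = 0.659481
Parallel ([0.659481] and reaction wheel): 1 − (1 − 0.659481)(1 − 0.955997) = 0.985016
Series (magnetorquer and [0.985016]): 0.878095 × 0.985016 = 0.8649

0.8649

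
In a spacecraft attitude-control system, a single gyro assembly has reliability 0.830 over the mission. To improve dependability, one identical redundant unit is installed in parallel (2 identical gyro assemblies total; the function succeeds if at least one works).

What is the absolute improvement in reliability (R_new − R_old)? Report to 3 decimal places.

R_before = 0.830
R_after = 1 − (1 − 0.830)^2 = 0.971
ΔR = 0.971 − 0.830 = 0.141

0.141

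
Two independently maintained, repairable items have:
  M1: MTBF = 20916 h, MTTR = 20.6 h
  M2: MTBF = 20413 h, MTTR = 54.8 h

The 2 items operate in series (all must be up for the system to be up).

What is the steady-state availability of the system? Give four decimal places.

A(M1) = MTBF/(MTBF+MTTR) = 20916/(20916+20.6) = 0.999016
A(M2) = MTBF/(MTBF+MTTR) = 20413/(20413+54.8) = 0.997323
Series availability: 0.999016 × 0.997323 = 0.9963

0.9963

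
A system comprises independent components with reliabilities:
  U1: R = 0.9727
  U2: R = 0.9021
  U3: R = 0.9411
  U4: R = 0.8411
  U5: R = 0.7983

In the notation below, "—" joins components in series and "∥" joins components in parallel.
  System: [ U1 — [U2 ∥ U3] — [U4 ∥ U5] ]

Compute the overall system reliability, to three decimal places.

Parallel (U2 and U3): 1 − (1 − 0.90210)(1 − 0.94110) = 0.99423
Parallel (U4 and U5): 1 − (1 − 0.84110)(1 − 0.79830) = 0.96795
Series (U1, [0.99423], and [0.96795]): 0.97270 × 0.99423 × 0.96795 = 0.936

0.936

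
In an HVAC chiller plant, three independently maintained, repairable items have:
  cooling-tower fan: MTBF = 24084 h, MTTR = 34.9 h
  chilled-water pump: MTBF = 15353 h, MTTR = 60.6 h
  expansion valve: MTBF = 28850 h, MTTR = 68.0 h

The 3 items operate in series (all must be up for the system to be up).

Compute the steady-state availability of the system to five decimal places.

A(cooling-tower fan) = MTBF/(MTBF+MTTR) = 24084/(24084+34.9) = 0.998553
A(chilled-water pump) = MTBF/(MTBF+MTTR) = 15353/(15353+60.6) = 0.996068
A(expansion valve) = MTBF/(MTBF+MTTR) = 28850/(28850+68.0) = 0.997649
Series availability: 0.998553 × 0.996068 × 0.997649 = 0.99229

0.99229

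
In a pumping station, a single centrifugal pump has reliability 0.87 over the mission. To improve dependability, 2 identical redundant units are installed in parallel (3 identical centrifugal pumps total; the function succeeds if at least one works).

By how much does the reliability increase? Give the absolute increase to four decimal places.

0.1278

R_before = 0.87
R_after = 1 − (1 − 0.87)^3 = 0.9978
ΔR = 0.9978 − 0.87 = 0.1278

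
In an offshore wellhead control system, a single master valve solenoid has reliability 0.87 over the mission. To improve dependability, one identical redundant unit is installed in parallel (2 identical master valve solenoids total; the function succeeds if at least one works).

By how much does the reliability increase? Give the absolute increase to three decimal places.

R_before = 0.87
R_after = 1 − (1 − 0.87)^2 = 0.983
ΔR = 0.983 − 0.87 = 0.113

0.113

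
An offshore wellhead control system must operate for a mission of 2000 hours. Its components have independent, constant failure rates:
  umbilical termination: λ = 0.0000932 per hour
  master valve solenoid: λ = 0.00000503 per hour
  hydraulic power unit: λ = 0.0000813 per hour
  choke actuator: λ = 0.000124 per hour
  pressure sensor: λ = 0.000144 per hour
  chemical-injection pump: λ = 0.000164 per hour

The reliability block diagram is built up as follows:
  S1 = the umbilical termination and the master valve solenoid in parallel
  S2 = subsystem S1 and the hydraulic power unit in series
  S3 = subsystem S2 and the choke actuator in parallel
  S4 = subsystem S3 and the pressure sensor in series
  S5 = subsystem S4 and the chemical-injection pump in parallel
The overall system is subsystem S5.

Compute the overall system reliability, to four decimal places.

0.9230

R(umbilical termination) = exp(−0.0000932 × 2000) = 0.829942
R(master valve solenoid) = exp(−0.00000503 × 2000) = 0.989990
R(hydraulic power unit) = exp(−0.0000813 × 2000) = 0.849931
R(choke actuator) = exp(−0.000124 × 2000) = 0.780360
R(pressure sensor) = exp(−0.000144 × 2000) = 0.749762
R(chemical-injection pump) = exp(−0.000164 × 2000) = 0.720363
Parallel (umbilical termination and master valve solenoid): 1 − (1 − 0.829942)(1 − 0.989990) = 0.998298
Series ([0.998298] and hydraulic power unit): 0.998298 × 0.849931 = 0.848484
Parallel ([0.848484] and choke actuator): 1 − (1 − 0.848484)(1 − 0.780360) = 0.966721
Series ([0.966721] and pressure sensor): 0.966721 × 0.749762 = 0.724811
Parallel ([0.724811] and chemical-injection pump): 1 − (1 − 0.724811)(1 − 0.720363) = 0.9230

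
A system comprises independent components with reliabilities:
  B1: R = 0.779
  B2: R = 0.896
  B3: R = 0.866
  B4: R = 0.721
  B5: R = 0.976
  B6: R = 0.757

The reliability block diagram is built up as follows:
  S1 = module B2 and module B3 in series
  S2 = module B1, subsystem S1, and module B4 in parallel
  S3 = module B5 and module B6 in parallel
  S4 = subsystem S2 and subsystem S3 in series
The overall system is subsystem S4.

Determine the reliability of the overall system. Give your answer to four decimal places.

Series (B2 and B3): 0.896000 × 0.866000 = 0.775936
Parallel (B1, [0.775936], and B4): 1 − (1 − 0.779000)(1 − 0.775936)(1 − 0.721000) = 0.986184
Parallel (B5 and B6): 1 − (1 − 0.976000)(1 − 0.757000) = 0.994168
Series ([0.986184] and [0.994168]): 0.986184 × 0.994168 = 0.9804

0.9804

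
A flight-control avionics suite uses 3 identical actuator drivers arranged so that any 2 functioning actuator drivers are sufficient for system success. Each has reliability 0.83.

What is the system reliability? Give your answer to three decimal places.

R = Σ_{i=2}^{3} C(3,i) p^i (1−p)^{3−i} with p = 0.83
C(3,2)·0.83^2·0.17^1 = 0.35134
C(3,3)·0.83^3·0.17^0 = 0.57179
Sum = 0.923

0.923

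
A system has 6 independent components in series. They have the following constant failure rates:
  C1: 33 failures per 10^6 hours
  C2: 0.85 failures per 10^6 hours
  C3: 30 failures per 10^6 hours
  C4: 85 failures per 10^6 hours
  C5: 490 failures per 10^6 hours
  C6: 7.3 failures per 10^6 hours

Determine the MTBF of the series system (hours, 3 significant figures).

1550

Series of exponential components: λ_sys = Σ λ_i
λ_sys = 0.000033 + 0.00000085 + 0.000030 + 0.000085 + 0.00049 + 0.0000073 = 6.4615e-04 /h
MTBF = 1 / λ_sys = 1550 h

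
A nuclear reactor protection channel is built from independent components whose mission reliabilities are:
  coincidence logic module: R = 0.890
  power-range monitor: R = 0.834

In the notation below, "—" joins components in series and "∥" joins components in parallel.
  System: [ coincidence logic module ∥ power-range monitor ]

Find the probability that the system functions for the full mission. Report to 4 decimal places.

0.9817

Parallel (coincidence logic module and power-range monitor): 1 − (1 − 0.890000)(1 − 0.834000) = 0.9817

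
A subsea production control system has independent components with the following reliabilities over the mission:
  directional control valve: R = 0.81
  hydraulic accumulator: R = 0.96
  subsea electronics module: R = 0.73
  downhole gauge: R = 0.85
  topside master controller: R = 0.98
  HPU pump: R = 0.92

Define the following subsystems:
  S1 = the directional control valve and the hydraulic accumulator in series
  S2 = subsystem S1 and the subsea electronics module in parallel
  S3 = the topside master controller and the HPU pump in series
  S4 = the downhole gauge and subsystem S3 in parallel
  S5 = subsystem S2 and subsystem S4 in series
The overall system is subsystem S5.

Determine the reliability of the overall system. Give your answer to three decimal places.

0.926

Series (directional control valve and hydraulic accumulator): 0.81000 × 0.96000 = 0.77760
Parallel ([0.77760] and subsea electronics module): 1 − (1 − 0.77760)(1 − 0.73000) = 0.93995
Series (topside master controller and HPU pump): 0.98000 × 0.92000 = 0.90160
Parallel (downhole gauge and [0.90160]): 1 − (1 − 0.85000)(1 − 0.90160) = 0.98524
Series ([0.93995] and [0.98524]): 0.93995 × 0.98524 = 0.926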